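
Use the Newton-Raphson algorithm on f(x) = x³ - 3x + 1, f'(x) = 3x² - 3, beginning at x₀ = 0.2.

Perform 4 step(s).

f(x) = x³ - 3x + 1
f'(x) = 3x² - 3
x₀ = 0.2

Newton-Raphson formula: x_{n+1} = x_n - f(x_n)/f'(x_n)

Iteration 1:
  f(0.200000) = 0.408000
  f'(0.200000) = -2.880000
  x_1 = 0.200000 - 0.408000/(-2.880000) = 0.341667
Iteration 2:
  f(0.341667) = 0.014885
  f'(0.341667) = -2.649792
  x_2 = 0.341667 - 0.014885/(-2.649792) = 0.347284
Iteration 3:
  f(0.347284) = 0.000033
  f'(0.347284) = -2.638181
  x_3 = 0.347284 - 0.000033/(-2.638181) = 0.347296
Iteration 4:
  f(0.347296) = 0.000000
  f'(0.347296) = -2.638156
  x_4 = 0.347296 - 0.000000/(-2.638156) = 0.347296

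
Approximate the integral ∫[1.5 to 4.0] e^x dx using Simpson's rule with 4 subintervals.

f(x) = e^x
a = 1.5, b = 4.0, n = 4
h = (b - a)/n = 0.625000

Simpson's rule: (h/3)[f(x₀) + 4f(x₁) + 2f(x₂) + ... + f(xₙ)]

x_0 = 1.5000, f(x_0) = 4.481689, coefficient = 1
x_1 = 2.1250, f(x_1) = 8.372897, coefficient = 4
x_2 = 2.7500, f(x_2) = 15.642632, coefficient = 2
x_3 = 3.3750, f(x_3) = 29.224284, coefficient = 4
x_4 = 4.0000, f(x_4) = 54.598150, coefficient = 1

I ≈ (0.625000/3) × 240.753828 = 50.157047
Exact value: 50.116461
Error: 0.040587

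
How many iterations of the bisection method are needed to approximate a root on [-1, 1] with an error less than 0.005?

We need (b-a)/2^n ≤ 0.005
(1 - (-1))/2^n ≤ 0.005
2/2^n ≤ 0.005
2^n ≥ 400
n ≥ log₂(400) = 8.64
n ≥ 9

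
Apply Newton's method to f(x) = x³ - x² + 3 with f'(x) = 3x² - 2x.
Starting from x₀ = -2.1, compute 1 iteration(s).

f(x) = x³ - x² + 3
f'(x) = 3x² - 2x
x₀ = -2.1

Newton-Raphson formula: x_{n+1} = x_n - f(x_n)/f'(x_n)

Iteration 1:
  f(-2.100000) = -10.671000
  f'(-2.100000) = 17.430000
  x_1 = -2.100000 - (-10.671000)/17.430000 = -1.487780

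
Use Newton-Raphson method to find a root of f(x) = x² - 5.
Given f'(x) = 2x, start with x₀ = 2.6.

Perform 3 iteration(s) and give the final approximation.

f(x) = x² - 5
f'(x) = 2x
x₀ = 2.6

Newton-Raphson formula: x_{n+1} = x_n - f(x_n)/f'(x_n)

Iteration 1:
  f(2.600000) = 1.760000
  f'(2.600000) = 5.200000
  x_1 = 2.600000 - 1.760000/5.200000 = 2.261538
Iteration 2:
  f(2.261538) = 0.114556
  f'(2.261538) = 4.523077
  x_2 = 2.261538 - 0.114556/4.523077 = 2.236211
Iteration 3:
  f(2.236211) = 0.000641
  f'(2.236211) = 4.472423
  x_3 = 2.236211 - 0.000641/4.472423 = 2.236068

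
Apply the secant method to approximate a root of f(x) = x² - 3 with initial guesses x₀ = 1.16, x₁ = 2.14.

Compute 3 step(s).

f(x) = x² - 3
x₀ = 1.16, x₁ = 2.14

Secant formula: x_{n+1} = x_n - f(x_n)(x_n - x_{n-1})/(f(x_n) - f(x_{n-1}))

Iteration 1:
  f(1.160000) = -1.654400
  f(2.140000) = 1.579600
  x_2 = 2.140000 - 1.579600×(2.140000 - 1.160000)/(1.579600 - (-1.654400))
       = 1.661333
Iteration 2:
  f(2.140000) = 1.579600
  f(1.661333) = -0.239972
  x_3 = 1.661333 - (-0.239972)×(1.661333 - 2.140000)/(-0.239972 - 1.579600)
       = 1.724462
Iteration 3:
  f(1.661333) = -0.239972
  f(1.724462) = -0.026232
  x_4 = 1.724462 - (-0.026232)×(1.724462 - 1.661333)/(-0.026232 - (-0.239972))
       = 1.732209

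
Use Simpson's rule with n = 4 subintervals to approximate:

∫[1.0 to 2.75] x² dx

f(x) = x²
a = 1.0, b = 2.75, n = 4
h = (b - a)/n = 0.437500

Simpson's rule: (h/3)[f(x₀) + 4f(x₁) + 2f(x₂) + ... + f(xₙ)]

x_0 = 1.0000, f(x_0) = 1.000000, coefficient = 1
x_1 = 1.4375, f(x_1) = 2.066406, coefficient = 4
x_2 = 1.8750, f(x_2) = 3.515625, coefficient = 2
x_3 = 2.3125, f(x_3) = 5.347656, coefficient = 4
x_4 = 2.7500, f(x_4) = 7.562500, coefficient = 1

I ≈ (0.437500/3) × 45.250000 = 6.598958
Exact value: 6.598958
Error: 0.000000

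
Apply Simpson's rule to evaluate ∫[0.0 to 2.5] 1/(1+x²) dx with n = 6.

f(x) = 1/(1+x²)
a = 0.0, b = 2.5, n = 6
h = (b - a)/n = 0.416667

Simpson's rule: (h/3)[f(x₀) + 4f(x₁) + 2f(x₂) + ... + f(xₙ)]

x_0 = 0.0000, f(x_0) = 1.000000, coefficient = 1
x_1 = 0.4167, f(x_1) = 0.852071, coefficient = 4
x_2 = 0.8333, f(x_2) = 0.590164, coefficient = 2
x_3 = 1.2500, f(x_3) = 0.390244, coefficient = 4
x_4 = 1.6667, f(x_4) = 0.264706, coefficient = 2
x_5 = 2.0833, f(x_5) = 0.187256, coefficient = 4
x_6 = 2.5000, f(x_6) = 0.137931, coefficient = 1

I ≈ (0.416667/3) × 8.565955 = 1.189716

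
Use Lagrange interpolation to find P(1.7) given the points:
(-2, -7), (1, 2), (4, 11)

Lagrange interpolation formula:
P(x) = Σ yᵢ × Lᵢ(x)
where Lᵢ(x) = Π_{j≠i} (x - xⱼ)/(xᵢ - xⱼ)

L_0(1.7) = (1.7 - 1)/(-2 - 1) × (1.7 - 4)/(-2 - 4) = -0.089444
L_1(1.7) = (1.7 - (-2))/(1 - (-2)) × (1.7 - 4)/(1 - 4) = 0.945556
L_2(1.7) = (1.7 - (-2))/(4 - (-2)) × (1.7 - 1)/(4 - 1) = 0.143889

P(1.7) = (-7)×L_0(1.7) + 2×L_1(1.7) + 11×L_2(1.7)
P(1.7) = 4.100000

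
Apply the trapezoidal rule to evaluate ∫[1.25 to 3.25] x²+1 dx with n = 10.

f(x) = x²+1
a = 1.25, b = 3.25, n = 10
h = (b - a)/n = 0.200000

Trapezoidal rule: (h/2)[f(x₀) + 2f(x₁) + 2f(x₂) + ... + f(xₙ)]

x_0 = 1.2500, f(x_0) = 2.562500, coefficient = 1
x_1 = 1.4500, f(x_1) = 3.102500, coefficient = 2
x_2 = 1.6500, f(x_2) = 3.722500, coefficient = 2
x_3 = 1.8500, f(x_3) = 4.422500, coefficient = 2
x_4 = 2.0500, f(x_4) = 5.202500, coefficient = 2
x_5 = 2.2500, f(x_5) = 6.062500, coefficient = 2
x_6 = 2.4500, f(x_6) = 7.002500, coefficient = 2
x_7 = 2.6500, f(x_7) = 8.022500, coefficient = 2
x_8 = 2.8500, f(x_8) = 9.122500, coefficient = 2
x_9 = 3.0500, f(x_9) = 10.302500, coefficient = 2
x_10 = 3.2500, f(x_10) = 11.562500, coefficient = 1

I ≈ (0.200000/2) × 128.050000 = 12.805000
Exact value: 12.791667
Error: 0.013333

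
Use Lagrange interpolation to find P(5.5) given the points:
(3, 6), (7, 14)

Lagrange interpolation formula:
P(x) = Σ yᵢ × Lᵢ(x)
where Lᵢ(x) = Π_{j≠i} (x - xⱼ)/(xᵢ - xⱼ)

L_0(5.5) = (5.5 - 7)/(3 - 7) = 0.375000
L_1(5.5) = (5.5 - 3)/(7 - 3) = 0.625000

P(5.5) = 6×L_0(5.5) + 14×L_1(5.5)
P(5.5) = 11.000000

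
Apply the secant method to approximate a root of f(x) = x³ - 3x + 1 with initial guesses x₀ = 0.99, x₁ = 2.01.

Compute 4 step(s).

f(x) = x³ - 3x + 1
x₀ = 0.99, x₁ = 2.01

Secant formula: x_{n+1} = x_n - f(x_n)(x_n - x_{n-1})/(f(x_n) - f(x_{n-1}))

Iteration 1:
  f(0.990000) = -0.999701
  f(2.010000) = 3.090601
  x_2 = 2.010000 - 3.090601×(2.010000 - 0.990000)/(3.090601 - (-0.999701))
       = 1.239296
Iteration 2:
  f(2.010000) = 3.090601
  f(1.239296) = -0.814510
  x_3 = 1.239296 - (-0.814510)×(1.239296 - 2.010000)/(-0.814510 - 3.090601)
       = 1.400046
Iteration 3:
  f(1.239296) = -0.814510
  f(1.400046) = -0.455868
  x_4 = 1.400046 - (-0.455868)×(1.400046 - 1.239296)/(-0.455868 - (-0.814510))
       = 1.604375
Iteration 4:
  f(1.400046) = -0.455868
  f(1.604375) = 0.316565
  x_5 = 1.604375 - 0.316565×(1.604375 - 1.400046)/(0.316565 - (-0.455868))
       = 1.520635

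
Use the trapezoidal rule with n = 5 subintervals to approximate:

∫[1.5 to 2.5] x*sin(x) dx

f(x) = x*sin(x)
a = 1.5, b = 2.5, n = 5
h = (b - a)/n = 0.200000

Trapezoidal rule: (h/2)[f(x₀) + 2f(x₁) + 2f(x₂) + ... + f(xₙ)]

x_0 = 1.5000, f(x_0) = 1.496242, coefficient = 1
x_1 = 1.7000, f(x_1) = 1.685830, coefficient = 2
x_2 = 1.9000, f(x_2) = 1.797970, coefficient = 2
x_3 = 2.1000, f(x_3) = 1.812740, coefficient = 2
x_4 = 2.3000, f(x_4) = 1.715122, coefficient = 2
x_5 = 2.5000, f(x_5) = 1.496180, coefficient = 1

I ≈ (0.200000/2) × 17.015747 = 1.701575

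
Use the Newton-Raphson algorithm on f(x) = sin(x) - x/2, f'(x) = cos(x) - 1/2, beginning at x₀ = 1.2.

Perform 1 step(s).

f(x) = sin(x) - x/2
f'(x) = cos(x) - 1/2
x₀ = 1.2

Newton-Raphson formula: x_{n+1} = x_n - f(x_n)/f'(x_n)

Iteration 1:
  f(1.200000) = 0.332039
  f'(1.200000) = -0.137642
  x_1 = 1.200000 - 0.332039/(-0.137642) = 3.612334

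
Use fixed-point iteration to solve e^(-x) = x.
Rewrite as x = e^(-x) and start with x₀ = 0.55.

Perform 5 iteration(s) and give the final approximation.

Equation: e^(-x) = x
Fixed-point form: x = e^(-x)
x₀ = 0.55

x_1 = g(0.550000) = 0.576950
x_2 = g(0.576950) = 0.561609
x_3 = g(0.561609) = 0.570291
x_4 = g(0.570291) = 0.565361
x_5 = g(0.565361) = 0.568155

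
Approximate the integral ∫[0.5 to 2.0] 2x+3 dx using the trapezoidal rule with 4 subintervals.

f(x) = 2x+3
a = 0.5, b = 2.0, n = 4
h = (b - a)/n = 0.375000

Trapezoidal rule: (h/2)[f(x₀) + 2f(x₁) + 2f(x₂) + ... + f(xₙ)]

x_0 = 0.5000, f(x_0) = 4.000000, coefficient = 1
x_1 = 0.8750, f(x_1) = 4.750000, coefficient = 2
x_2 = 1.2500, f(x_2) = 5.500000, coefficient = 2
x_3 = 1.6250, f(x_3) = 6.250000, coefficient = 2
x_4 = 2.0000, f(x_4) = 7.000000, coefficient = 1

I ≈ (0.375000/2) × 44.000000 = 8.250000
Exact value: 8.250000
Error: 0.000000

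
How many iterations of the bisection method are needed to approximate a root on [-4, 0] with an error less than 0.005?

We need (b-a)/2^n ≤ 0.005
(0 - (-4))/2^n ≤ 0.005
4/2^n ≤ 0.005
2^n ≥ 800
n ≥ log₂(800) = 9.64
n ≥ 10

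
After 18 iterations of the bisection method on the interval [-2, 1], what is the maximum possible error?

Bisection error bound: |error| ≤ (b-a)/2^n
|error| ≤ (1 - (-2))/2^18 = 3/2^18
|error| ≤ 0.0000114441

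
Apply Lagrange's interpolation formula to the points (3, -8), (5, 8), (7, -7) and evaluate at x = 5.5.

Lagrange interpolation formula:
P(x) = Σ yᵢ × Lᵢ(x)
where Lᵢ(x) = Π_{j≠i} (x - xⱼ)/(xᵢ - xⱼ)

L_0(5.5) = (5.5 - 5)/(3 - 5) × (5.5 - 7)/(3 - 7) = -0.093750
L_1(5.5) = (5.5 - 3)/(5 - 3) × (5.5 - 7)/(5 - 7) = 0.937500
L_2(5.5) = (5.5 - 3)/(7 - 3) × (5.5 - 5)/(7 - 5) = 0.156250

P(5.5) = (-8)×L_0(5.5) + 8×L_1(5.5) + (-7)×L_2(5.5)
P(5.5) = 7.156250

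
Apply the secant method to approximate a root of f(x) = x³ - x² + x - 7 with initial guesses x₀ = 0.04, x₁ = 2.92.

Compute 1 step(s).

f(x) = x³ - x² + x - 7
x₀ = 0.04, x₁ = 2.92

Secant formula: x_{n+1} = x_n - f(x_n)(x_n - x_{n-1})/(f(x_n) - f(x_{n-1}))

Iteration 1:
  f(0.040000) = -6.961536
  f(2.920000) = 12.290688
  x_2 = 2.920000 - 12.290688×(2.920000 - 0.040000)/(12.290688 - (-6.961536))
       = 1.081398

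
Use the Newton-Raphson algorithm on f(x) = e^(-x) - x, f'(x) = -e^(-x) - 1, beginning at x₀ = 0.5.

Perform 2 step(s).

f(x) = e^(-x) - x
f'(x) = -e^(-x) - 1
x₀ = 0.5

Newton-Raphson formula: x_{n+1} = x_n - f(x_n)/f'(x_n)

Iteration 1:
  f(0.500000) = 0.106531
  f'(0.500000) = -1.606531
  x_1 = 0.500000 - 0.106531/(-1.606531) = 0.566311
Iteration 2:
  f(0.566311) = 0.001305
  f'(0.566311) = -1.567616
  x_2 = 0.566311 - 0.001305/(-1.567616) = 0.567143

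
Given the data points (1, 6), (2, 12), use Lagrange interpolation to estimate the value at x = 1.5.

Lagrange interpolation formula:
P(x) = Σ yᵢ × Lᵢ(x)
where Lᵢ(x) = Π_{j≠i} (x - xⱼ)/(xᵢ - xⱼ)

L_0(1.5) = (1.5 - 2)/(1 - 2) = 0.500000
L_1(1.5) = (1.5 - 1)/(2 - 1) = 0.500000

P(1.5) = 6×L_0(1.5) + 12×L_1(1.5)
P(1.5) = 9.000000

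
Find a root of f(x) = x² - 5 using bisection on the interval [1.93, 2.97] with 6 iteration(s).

f(x) = x² - 5
Initial interval: [1.93, 2.97]

Iteration 1:
  c_1 = (1.930000 + 2.970000)/2 = 2.450000
  f(c_1) = f(2.450000) = 1.002500
  f(a) × f(c) < 0, new interval: [1.930000, 2.450000]
Iteration 2:
  c_2 = (1.930000 + 2.450000)/2 = 2.190000
  f(c_2) = f(2.190000) = -0.203900
  f(a) × f(c) ≥ 0, new interval: [2.190000, 2.450000]
Iteration 3:
  c_3 = (2.190000 + 2.450000)/2 = 2.320000
  f(c_3) = f(2.320000) = 0.382400
  f(a) × f(c) < 0, new interval: [2.190000, 2.320000]
Iteration 4:
  c_4 = (2.190000 + 2.320000)/2 = 2.255000
  f(c_4) = f(2.255000) = 0.085025
  f(a) × f(c) < 0, new interval: [2.190000, 2.255000]
Iteration 5:
  c_5 = (2.190000 + 2.255000)/2 = 2.222500
  f(c_5) = f(2.222500) = -0.060494
  f(a) × f(c) ≥ 0, new interval: [2.222500, 2.255000]
Iteration 6:
  c_6 = (2.222500 + 2.255000)/2 = 2.238750
  f(c_6) = f(2.238750) = 0.012002
  f(a) × f(c) < 0, new interval: [2.222500, 2.238750]

After 6 iteration(s), the approximation is c_6 = 2.238750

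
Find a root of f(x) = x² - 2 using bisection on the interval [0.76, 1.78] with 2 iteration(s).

f(x) = x² - 2
Initial interval: [0.76, 1.78]

Iteration 1:
  c_1 = (0.760000 + 1.780000)/2 = 1.270000
  f(c_1) = f(1.270000) = -0.387100
  f(a) × f(c) ≥ 0, new interval: [1.270000, 1.780000]
Iteration 2:
  c_2 = (1.270000 + 1.780000)/2 = 1.525000
  f(c_2) = f(1.525000) = 0.325625
  f(a) × f(c) < 0, new interval: [1.270000, 1.525000]

After 2 iteration(s), the approximation is c_2 = 1.525000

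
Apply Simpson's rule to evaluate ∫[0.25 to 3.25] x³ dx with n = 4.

f(x) = x³
a = 0.25, b = 3.25, n = 4
h = (b - a)/n = 0.750000

Simpson's rule: (h/3)[f(x₀) + 4f(x₁) + 2f(x₂) + ... + f(xₙ)]

x_0 = 0.2500, f(x_0) = 0.015625, coefficient = 1
x_1 = 1.0000, f(x_1) = 1.000000, coefficient = 4
x_2 = 1.7500, f(x_2) = 5.359375, coefficient = 2
x_3 = 2.5000, f(x_3) = 15.625000, coefficient = 4
x_4 = 3.2500, f(x_4) = 34.328125, coefficient = 1

I ≈ (0.750000/3) × 111.562500 = 27.890625
Exact value: 27.890625
Error: 0.000000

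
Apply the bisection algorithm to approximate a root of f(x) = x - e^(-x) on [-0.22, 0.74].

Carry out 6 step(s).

f(x) = x - e^(-x)
Initial interval: [-0.22, 0.74]

Iteration 1:
  c_1 = (-0.220000 + 0.740000)/2 = 0.260000
  f(c_1) = f(0.260000) = -0.511052
  f(a) × f(c) ≥ 0, new interval: [0.260000, 0.740000]
Iteration 2:
  c_2 = (0.260000 + 0.740000)/2 = 0.500000
  f(c_2) = f(0.500000) = -0.106531
  f(a) × f(c) ≥ 0, new interval: [0.500000, 0.740000]
Iteration 3:
  c_3 = (0.500000 + 0.740000)/2 = 0.620000
  f(c_3) = f(0.620000) = 0.082056
  f(a) × f(c) < 0, new interval: [0.500000, 0.620000]
Iteration 4:
  c_4 = (0.500000 + 0.620000)/2 = 0.560000
  f(c_4) = f(0.560000) = -0.011209
  f(a) × f(c) ≥ 0, new interval: [0.560000, 0.620000]
Iteration 5:
  c_5 = (0.560000 + 0.620000)/2 = 0.590000
  f(c_5) = f(0.590000) = 0.035673
  f(a) × f(c) < 0, new interval: [0.560000, 0.590000]
Iteration 6:
  c_6 = (0.560000 + 0.590000)/2 = 0.575000
  f(c_6) = f(0.575000) = 0.012295
  f(a) × f(c) < 0, new interval: [0.560000, 0.575000]

After 6 iteration(s), the approximation is c_6 = 0.575000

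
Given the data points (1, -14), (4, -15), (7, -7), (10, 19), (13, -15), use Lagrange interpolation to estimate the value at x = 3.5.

Lagrange interpolation formula:
P(x) = Σ yᵢ × Lᵢ(x)
where Lᵢ(x) = Π_{j≠i} (x - xⱼ)/(xᵢ - xⱼ)

L_0(3.5) = (3.5 - 4)/(1 - 4) × (3.5 - 7)/(1 - 7) × (3.5 - 10)/(1 - 10) × (3.5 - 13)/(1 - 13) = 0.055588
L_1(3.5) = (3.5 - 1)/(4 - 1) × (3.5 - 7)/(4 - 7) × (3.5 - 10)/(4 - 10) × (3.5 - 13)/(4 - 13) = 1.111754
L_2(3.5) = (3.5 - 1)/(7 - 1) × (3.5 - 4)/(7 - 4) × (3.5 - 10)/(7 - 10) × (3.5 - 13)/(7 - 13) = -0.238233
L_3(3.5) = (3.5 - 1)/(10 - 1) × (3.5 - 4)/(10 - 4) × (3.5 - 7)/(10 - 7) × (3.5 - 13)/(10 - 13) = 0.085520
L_4(3.5) = (3.5 - 1)/(13 - 1) × (3.5 - 4)/(13 - 4) × (3.5 - 7)/(13 - 7) × (3.5 - 10)/(13 - 10) = -0.014628

P(3.5) = (-14)×L_0(3.5) + (-15)×L_1(3.5) + (-7)×L_2(3.5) + 19×L_3(3.5) + (-15)×L_4(3.5)
P(3.5) = -13.942612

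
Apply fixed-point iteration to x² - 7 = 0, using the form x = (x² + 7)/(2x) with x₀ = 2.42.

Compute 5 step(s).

Equation: x² - 7 = 0
Fixed-point form: x = (x² + 7)/(2x)
x₀ = 2.42

x_1 = g(2.420000) = 2.656281
x_2 = g(2.656281) = 2.645772
x_3 = g(2.645772) = 2.645751
x_4 = g(2.645751) = 2.645751
x_5 = g(2.645751) = 2.645751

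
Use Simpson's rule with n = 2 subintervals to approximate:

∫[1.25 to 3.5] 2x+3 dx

f(x) = 2x+3
a = 1.25, b = 3.5, n = 2
h = (b - a)/n = 1.125000

Simpson's rule: (h/3)[f(x₀) + 4f(x₁) + 2f(x₂) + ... + f(xₙ)]

x_0 = 1.2500, f(x_0) = 5.500000, coefficient = 1
x_1 = 2.3750, f(x_1) = 7.750000, coefficient = 4
x_2 = 3.5000, f(x_2) = 10.000000, coefficient = 1

I ≈ (1.125000/3) × 46.500000 = 17.437500
Exact value: 17.437500
Error: 0.000000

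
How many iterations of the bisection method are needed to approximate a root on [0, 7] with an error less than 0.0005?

We need (b-a)/2^n ≤ 0.0005
(7 - 0)/2^n ≤ 0.0005
7/2^n ≤ 0.0005
2^n ≥ 14000
n ≥ log₂(14000) = 13.77
n ≥ 14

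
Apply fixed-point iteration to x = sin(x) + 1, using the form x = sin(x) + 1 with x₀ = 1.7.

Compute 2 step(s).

Equation: x = sin(x) + 1
Fixed-point form: x = sin(x) + 1
x₀ = 1.7

x_1 = g(1.700000) = 1.991665
x_2 = g(1.991665) = 1.912734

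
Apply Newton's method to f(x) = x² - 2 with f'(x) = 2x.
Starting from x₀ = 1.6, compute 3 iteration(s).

f(x) = x² - 2
f'(x) = 2x
x₀ = 1.6

Newton-Raphson formula: x_{n+1} = x_n - f(x_n)/f'(x_n)

Iteration 1:
  f(1.600000) = 0.560000
  f'(1.600000) = 3.200000
  x_1 = 1.600000 - 0.560000/3.200000 = 1.425000
Iteration 2:
  f(1.425000) = 0.030625
  f'(1.425000) = 2.850000
  x_2 = 1.425000 - 0.030625/2.850000 = 1.414254
Iteration 3:
  f(1.414254) = 0.000115
  f'(1.414254) = 2.828509
  x_3 = 1.414254 - 0.000115/2.828509 = 1.414214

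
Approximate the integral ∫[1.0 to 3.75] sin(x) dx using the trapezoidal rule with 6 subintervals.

f(x) = sin(x)
a = 1.0, b = 3.75, n = 6
h = (b - a)/n = 0.458333

Trapezoidal rule: (h/2)[f(x₀) + 2f(x₁) + 2f(x₂) + ... + f(xₙ)]

x_0 = 1.0000, f(x_0) = 0.841471, coefficient = 1
x_1 = 1.4583, f(x_1) = 0.993683, coefficient = 2
x_2 = 1.9167, f(x_2) = 0.940781, coefficient = 2
x_3 = 2.3750, f(x_3) = 0.693685, coefficient = 2
x_4 = 2.8333, f(x_4) = 0.303400, coefficient = 2
x_5 = 3.2917, f(x_5) = -0.149511, coefficient = 2
x_6 = 3.7500, f(x_6) = -0.571561, coefficient = 1

I ≈ (0.458333/2) × 5.833985 = 1.336955
Exact value: 1.360862
Error: 0.023907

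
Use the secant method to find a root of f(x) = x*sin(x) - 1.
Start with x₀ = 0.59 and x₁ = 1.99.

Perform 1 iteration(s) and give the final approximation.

f(x) = x*sin(x) - 1
x₀ = 0.59, x₁ = 1.99

Secant formula: x_{n+1} = x_n - f(x_n)(x_n - x_{n-1})/(f(x_n) - f(x_{n-1}))

Iteration 1:
  f(0.590000) = -0.671747
  f(1.990000) = 0.817693
  x_2 = 1.990000 - 0.817693×(1.990000 - 0.590000)/(0.817693 - (-0.671747))
       = 1.221409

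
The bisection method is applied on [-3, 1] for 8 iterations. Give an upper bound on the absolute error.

Bisection error bound: |error| ≤ (b-a)/2^n
|error| ≤ (1 - (-3))/2^8 = 4/2^8
|error| ≤ 0.0156250000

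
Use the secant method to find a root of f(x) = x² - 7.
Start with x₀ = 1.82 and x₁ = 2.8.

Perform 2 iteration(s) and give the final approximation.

f(x) = x² - 7
x₀ = 1.82, x₁ = 2.8

Secant formula: x_{n+1} = x_n - f(x_n)(x_n - x_{n-1})/(f(x_n) - f(x_{n-1}))

Iteration 1:
  f(1.820000) = -3.687600
  f(2.800000) = 0.840000
  x_2 = 2.800000 - 0.840000×(2.800000 - 1.820000)/(0.840000 - (-3.687600))
       = 2.618182
Iteration 2:
  f(2.800000) = 0.840000
  f(2.618182) = -0.145124
  x_3 = 2.618182 - (-0.145124)×(2.618182 - 2.800000)/(-0.145124 - 0.840000)
       = 2.644966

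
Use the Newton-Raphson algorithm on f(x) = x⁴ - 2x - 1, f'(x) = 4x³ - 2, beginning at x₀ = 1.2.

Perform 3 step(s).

f(x) = x⁴ - 2x - 1
f'(x) = 4x³ - 2
x₀ = 1.2

Newton-Raphson formula: x_{n+1} = x_n - f(x_n)/f'(x_n)

Iteration 1:
  f(1.200000) = -1.326400
  f'(1.200000) = 4.912000
  x_1 = 1.200000 - (-1.326400)/4.912000 = 1.470033
Iteration 2:
  f(1.470033) = 0.729838
  f'(1.470033) = 10.706937
  x_2 = 1.470033 - 0.729838/10.706937 = 1.401868
Iteration 3:
  f(1.401868) = 0.058405
  f'(1.401868) = 9.019986
  x_3 = 1.401868 - 0.058405/9.019986 = 1.395393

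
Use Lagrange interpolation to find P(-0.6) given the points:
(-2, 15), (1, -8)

Lagrange interpolation formula:
P(x) = Σ yᵢ × Lᵢ(x)
where Lᵢ(x) = Π_{j≠i} (x - xⱼ)/(xᵢ - xⱼ)

L_0(-0.6) = (-0.6 - 1)/(-2 - 1) = 0.533333
L_1(-0.6) = (-0.6 - (-2))/(1 - (-2)) = 0.466667

P(-0.6) = 15×L_0(-0.6) + (-8)×L_1(-0.6)
P(-0.6) = 4.266667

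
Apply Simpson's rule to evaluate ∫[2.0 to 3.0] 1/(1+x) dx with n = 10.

f(x) = 1/(1+x)
a = 2.0, b = 3.0, n = 10
h = (b - a)/n = 0.100000

Simpson's rule: (h/3)[f(x₀) + 4f(x₁) + 2f(x₂) + ... + f(xₙ)]

x_0 = 2.0000, f(x_0) = 0.333333, coefficient = 1
x_1 = 2.1000, f(x_1) = 0.322581, coefficient = 4
x_2 = 2.2000, f(x_2) = 0.312500, coefficient = 2
x_3 = 2.3000, f(x_3) = 0.303030, coefficient = 4
x_4 = 2.4000, f(x_4) = 0.294118, coefficient = 2
x_5 = 2.5000, f(x_5) = 0.285714, coefficient = 4
x_6 = 2.6000, f(x_6) = 0.277778, coefficient = 2
x_7 = 2.7000, f(x_7) = 0.270270, coefficient = 4
x_8 = 2.8000, f(x_8) = 0.263158, coefficient = 2
x_9 = 2.9000, f(x_9) = 0.256410, coefficient = 4
x_10 = 3.0000, f(x_10) = 0.250000, coefficient = 1

I ≈ (0.100000/3) × 8.630463 = 0.287682
Exact value: 0.287682
Error: 0.000000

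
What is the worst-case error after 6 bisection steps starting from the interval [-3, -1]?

Bisection error bound: |error| ≤ (b-a)/2^n
|error| ≤ (-1 - (-3))/2^6 = 2/2^6
|error| ≤ 0.0312500000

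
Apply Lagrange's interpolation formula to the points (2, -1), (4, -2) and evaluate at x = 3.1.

Lagrange interpolation formula:
P(x) = Σ yᵢ × Lᵢ(x)
where Lᵢ(x) = Π_{j≠i} (x - xⱼ)/(xᵢ - xⱼ)

L_0(3.1) = (3.1 - 4)/(2 - 4) = 0.450000
L_1(3.1) = (3.1 - 2)/(4 - 2) = 0.550000

P(3.1) = (-1)×L_0(3.1) + (-2)×L_1(3.1)
P(3.1) = -1.550000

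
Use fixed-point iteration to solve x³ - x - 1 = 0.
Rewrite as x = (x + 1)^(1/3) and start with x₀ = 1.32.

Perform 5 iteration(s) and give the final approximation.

Equation: x³ - x - 1 = 0
Fixed-point form: x = (x + 1)^(1/3)
x₀ = 1.32

x_1 = g(1.320000) = 1.323821
x_2 = g(1.323821) = 1.324548
x_3 = g(1.324548) = 1.324686
x_4 = g(1.324686) = 1.324712
x_5 = g(1.324712) = 1.324717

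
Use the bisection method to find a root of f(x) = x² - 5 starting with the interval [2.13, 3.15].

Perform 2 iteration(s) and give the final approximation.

f(x) = x² - 5
Initial interval: [2.13, 3.15]

Iteration 1:
  c_1 = (2.130000 + 3.150000)/2 = 2.640000
  f(c_1) = f(2.640000) = 1.969600
  f(a) × f(c) < 0, new interval: [2.130000, 2.640000]
Iteration 2:
  c_2 = (2.130000 + 2.640000)/2 = 2.385000
  f(c_2) = f(2.385000) = 0.688225
  f(a) × f(c) < 0, new interval: [2.130000, 2.385000]

After 2 iteration(s), the approximation is c_2 = 2.385000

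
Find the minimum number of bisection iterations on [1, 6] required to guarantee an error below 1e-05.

We need (b-a)/2^n ≤ 1e-05
(6 - 1)/2^n ≤ 1e-05
5/2^n ≤ 1e-05
2^n ≥ 500000
n ≥ log₂(500000) = 18.93
n ≥ 19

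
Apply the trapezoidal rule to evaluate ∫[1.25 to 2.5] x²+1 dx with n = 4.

f(x) = x²+1
a = 1.25, b = 2.5, n = 4
h = (b - a)/n = 0.312500

Trapezoidal rule: (h/2)[f(x₀) + 2f(x₁) + 2f(x₂) + ... + f(xₙ)]

x_0 = 1.2500, f(x_0) = 2.562500, coefficient = 1
x_1 = 1.5625, f(x_1) = 3.441406, coefficient = 2
x_2 = 1.8750, f(x_2) = 4.515625, coefficient = 2
x_3 = 2.1875, f(x_3) = 5.785156, coefficient = 2
x_4 = 2.5000, f(x_4) = 7.250000, coefficient = 1

I ≈ (0.312500/2) × 37.296875 = 5.827637
Exact value: 5.807292
Error: 0.020345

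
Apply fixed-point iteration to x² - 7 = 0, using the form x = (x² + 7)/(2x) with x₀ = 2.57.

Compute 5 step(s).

Equation: x² - 7 = 0
Fixed-point form: x = (x² + 7)/(2x)
x₀ = 2.57

x_1 = g(2.570000) = 2.646868
x_2 = g(2.646868) = 2.645752
x_3 = g(2.645752) = 2.645751
x_4 = g(2.645751) = 2.645751
x_5 = g(2.645751) = 2.645751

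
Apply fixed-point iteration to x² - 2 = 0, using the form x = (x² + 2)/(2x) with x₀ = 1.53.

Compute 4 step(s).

Equation: x² - 2 = 0
Fixed-point form: x = (x² + 2)/(2x)
x₀ = 1.53

x_1 = g(1.530000) = 1.418595
x_2 = g(1.418595) = 1.414220
x_3 = g(1.414220) = 1.414214
x_4 = g(1.414214) = 1.414214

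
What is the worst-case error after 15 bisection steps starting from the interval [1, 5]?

Bisection error bound: |error| ≤ (b-a)/2^n
|error| ≤ (5 - 1)/2^15 = 4/2^15
|error| ≤ 0.0001220703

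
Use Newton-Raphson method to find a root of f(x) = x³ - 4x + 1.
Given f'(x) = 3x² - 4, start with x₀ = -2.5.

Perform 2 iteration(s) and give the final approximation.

f(x) = x³ - 4x + 1
f'(x) = 3x² - 4
x₀ = -2.5

Newton-Raphson formula: x_{n+1} = x_n - f(x_n)/f'(x_n)

Iteration 1:
  f(-2.500000) = -4.625000
  f'(-2.500000) = 14.750000
  x_1 = -2.500000 - (-4.625000)/14.750000 = -2.186441
Iteration 2:
  f(-2.186441) = -0.706567
  f'(-2.186441) = 10.341569
  x_2 = -2.186441 - (-0.706567)/10.341569 = -2.118118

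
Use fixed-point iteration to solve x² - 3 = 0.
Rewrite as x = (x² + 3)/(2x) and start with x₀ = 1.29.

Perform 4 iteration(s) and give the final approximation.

Equation: x² - 3 = 0
Fixed-point form: x = (x² + 3)/(2x)
x₀ = 1.29

x_1 = g(1.290000) = 1.807791
x_2 = g(1.807791) = 1.733637
x_3 = g(1.733637) = 1.732052
x_4 = g(1.732052) = 1.732051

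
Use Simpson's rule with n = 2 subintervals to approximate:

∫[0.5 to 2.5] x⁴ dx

f(x) = x⁴
a = 0.5, b = 2.5, n = 2
h = (b - a)/n = 1.000000

Simpson's rule: (h/3)[f(x₀) + 4f(x₁) + 2f(x₂) + ... + f(xₙ)]

x_0 = 0.5000, f(x_0) = 0.062500, coefficient = 1
x_1 = 1.5000, f(x_1) = 5.062500, coefficient = 4
x_2 = 2.5000, f(x_2) = 39.062500, coefficient = 1

I ≈ (1.000000/3) × 59.375000 = 19.791667
Exact value: 19.525000
Error: 0.266667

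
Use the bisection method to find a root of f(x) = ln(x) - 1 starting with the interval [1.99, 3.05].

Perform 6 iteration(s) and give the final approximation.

f(x) = ln(x) - 1
Initial interval: [1.99, 3.05]

Iteration 1:
  c_1 = (1.990000 + 3.050000)/2 = 2.520000
  f(c_1) = f(2.520000) = -0.075741
  f(a) × f(c) ≥ 0, new interval: [2.520000, 3.050000]
Iteration 2:
  c_2 = (2.520000 + 3.050000)/2 = 2.785000
  f(c_2) = f(2.785000) = 0.024248
  f(a) × f(c) < 0, new interval: [2.520000, 2.785000]
Iteration 3:
  c_3 = (2.520000 + 2.785000)/2 = 2.652500
  f(c_3) = f(2.652500) = -0.024497
  f(a) × f(c) ≥ 0, new interval: [2.652500, 2.785000]
Iteration 4:
  c_4 = (2.652500 + 2.785000)/2 = 2.718750
  f(c_4) = f(2.718750) = 0.000172
  f(a) × f(c) < 0, new interval: [2.652500, 2.718750]
Iteration 5:
  c_5 = (2.652500 + 2.718750)/2 = 2.685625
  f(c_5) = f(2.685625) = -0.012087
  f(a) × f(c) ≥ 0, new interval: [2.685625, 2.718750]
Iteration 6:
  c_6 = (2.685625 + 2.718750)/2 = 2.702187
  f(c_6) = f(2.702187) = -0.005938
  f(a) × f(c) ≥ 0, new interval: [2.702187, 2.718750]

After 6 iteration(s), the approximation is c_6 = 2.702187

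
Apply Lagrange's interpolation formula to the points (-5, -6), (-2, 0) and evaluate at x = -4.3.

Lagrange interpolation formula:
P(x) = Σ yᵢ × Lᵢ(x)
where Lᵢ(x) = Π_{j≠i} (x - xⱼ)/(xᵢ - xⱼ)

L_0(-4.3) = (-4.3 - (-2))/(-5 - (-2)) = 0.766667
L_1(-4.3) = (-4.3 - (-5))/(-2 - (-5)) = 0.233333

P(-4.3) = (-6)×L_0(-4.3) + 0×L_1(-4.3)
P(-4.3) = -4.600000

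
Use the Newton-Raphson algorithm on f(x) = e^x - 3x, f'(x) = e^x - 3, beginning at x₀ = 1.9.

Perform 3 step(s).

f(x) = e^x - 3x
f'(x) = e^x - 3
x₀ = 1.9

Newton-Raphson formula: x_{n+1} = x_n - f(x_n)/f'(x_n)

Iteration 1:
  f(1.900000) = 0.985894
  f'(1.900000) = 3.685894
  x_1 = 1.900000 - 0.985894/3.685894 = 1.632522
Iteration 2:
  f(1.632522) = 0.219198
  f'(1.632522) = 2.116765
  x_2 = 1.632522 - 0.219198/2.116765 = 1.528969
Iteration 3:
  f(1.528969) = 0.026511
  f'(1.528969) = 1.613419
  x_3 = 1.528969 - 0.026511/1.613419 = 1.512537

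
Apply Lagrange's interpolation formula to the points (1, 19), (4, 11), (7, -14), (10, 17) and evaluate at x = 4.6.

Lagrange interpolation formula:
P(x) = Σ yᵢ × Lᵢ(x)
where Lᵢ(x) = Π_{j≠i} (x - xⱼ)/(xᵢ - xⱼ)

L_0(4.6) = (4.6 - 4)/(1 - 4) × (4.6 - 7)/(1 - 7) × (4.6 - 10)/(1 - 10) = -0.048000
L_1(4.6) = (4.6 - 1)/(4 - 1) × (4.6 - 7)/(4 - 7) × (4.6 - 10)/(4 - 10) = 0.864000
L_2(4.6) = (4.6 - 1)/(7 - 1) × (4.6 - 4)/(7 - 4) × (4.6 - 10)/(7 - 10) = 0.216000
L_3(4.6) = (4.6 - 1)/(10 - 1) × (4.6 - 4)/(10 - 4) × (4.6 - 7)/(10 - 7) = -0.032000

P(4.6) = 19×L_0(4.6) + 11×L_1(4.6) + (-14)×L_2(4.6) + 17×L_3(4.6)
P(4.6) = 5.024000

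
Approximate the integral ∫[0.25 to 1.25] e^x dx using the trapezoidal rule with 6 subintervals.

f(x) = e^x
a = 0.25, b = 1.25, n = 6
h = (b - a)/n = 0.166667

Trapezoidal rule: (h/2)[f(x₀) + 2f(x₁) + 2f(x₂) + ... + f(xₙ)]

x_0 = 0.2500, f(x_0) = 1.284025, coefficient = 1
x_1 = 0.4167, f(x_1) = 1.516897, coefficient = 2
x_2 = 0.5833, f(x_2) = 1.792002, coefficient = 2
x_3 = 0.7500, f(x_3) = 2.117000, coefficient = 2
x_4 = 0.9167, f(x_4) = 2.500940, coefficient = 2
x_5 = 1.0833, f(x_5) = 2.954512, coefficient = 2
x_6 = 1.2500, f(x_6) = 3.490343, coefficient = 1

I ≈ (0.166667/2) × 26.537069 = 2.211422
Exact value: 2.206318
Error: 0.005105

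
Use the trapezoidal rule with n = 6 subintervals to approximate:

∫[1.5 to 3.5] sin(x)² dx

f(x) = sin(x)²
a = 1.5, b = 3.5, n = 6
h = (b - a)/n = 0.333333

Trapezoidal rule: (h/2)[f(x₀) + 2f(x₁) + 2f(x₂) + ... + f(xₙ)]

x_0 = 1.5000, f(x_0) = 0.994996, coefficient = 1
x_1 = 1.8333, f(x_1) = 0.932643, coefficient = 2
x_2 = 2.1667, f(x_2) = 0.685022, coefficient = 2
x_3 = 2.5000, f(x_3) = 0.358169, coefficient = 2
x_4 = 2.8333, f(x_4) = 0.092052, coefficient = 2
x_5 = 3.1667, f(x_5) = 0.000629, coefficient = 2
x_6 = 3.5000, f(x_6) = 0.123049, coefficient = 1

I ≈ (0.333333/2) × 5.255074 = 0.875846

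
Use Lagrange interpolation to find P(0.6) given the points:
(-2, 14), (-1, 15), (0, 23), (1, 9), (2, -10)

Lagrange interpolation formula:
P(x) = Σ yᵢ × Lᵢ(x)
where Lᵢ(x) = Π_{j≠i} (x - xⱼ)/(xᵢ - xⱼ)

L_0(0.6) = (0.6 - (-1))/(-2 - (-1)) × (0.6 - 0)/(-2 - 0) × (0.6 - 1)/(-2 - 1) × (0.6 - 2)/(-2 - 2) = 0.022400
L_1(0.6) = (0.6 - (-2))/(-1 - (-2)) × (0.6 - 0)/(-1 - 0) × (0.6 - 1)/(-1 - 1) × (0.6 - 2)/(-1 - 2) = -0.145600
L_2(0.6) = (0.6 - (-2))/(0 - (-2)) × (0.6 - (-1))/(0 - (-1)) × (0.6 - 1)/(0 - 1) × (0.6 - 2)/(0 - 2) = 0.582400
L_3(0.6) = (0.6 - (-2))/(1 - (-2)) × (0.6 - (-1))/(1 - (-1)) × (0.6 - 0)/(1 - 0) × (0.6 - 2)/(1 - 2) = 0.582400
L_4(0.6) = (0.6 - (-2))/(2 - (-2)) × (0.6 - (-1))/(2 - (-1)) × (0.6 - 0)/(2 - 0) × (0.6 - 1)/(2 - 1) = -0.041600

P(0.6) = 14×L_0(0.6) + 15×L_1(0.6) + 23×L_2(0.6) + 9×L_3(0.6) + (-10)×L_4(0.6)
P(0.6) = 17.182400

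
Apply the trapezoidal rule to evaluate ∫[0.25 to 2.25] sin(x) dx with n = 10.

f(x) = sin(x)
a = 0.25, b = 2.25, n = 10
h = (b - a)/n = 0.200000

Trapezoidal rule: (h/2)[f(x₀) + 2f(x₁) + 2f(x₂) + ... + f(xₙ)]

x_0 = 0.2500, f(x_0) = 0.247404, coefficient = 1
x_1 = 0.4500, f(x_1) = 0.434966, coefficient = 2
x_2 = 0.6500, f(x_2) = 0.605186, coefficient = 2
x_3 = 0.8500, f(x_3) = 0.751280, coefficient = 2
x_4 = 1.0500, f(x_4) = 0.867423, coefficient = 2
x_5 = 1.2500, f(x_5) = 0.948985, coefficient = 2
x_6 = 1.4500, f(x_6) = 0.992713, coefficient = 2
x_7 = 1.6500, f(x_7) = 0.996865, coefficient = 2
x_8 = 1.8500, f(x_8) = 0.961275, coefficient = 2
x_9 = 2.0500, f(x_9) = 0.887362, coefficient = 2
x_10 = 2.2500, f(x_10) = 0.778073, coefficient = 1

I ≈ (0.200000/2) × 15.917589 = 1.591759
Exact value: 1.597086
Error: 0.005327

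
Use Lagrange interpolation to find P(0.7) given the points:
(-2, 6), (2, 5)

Lagrange interpolation formula:
P(x) = Σ yᵢ × Lᵢ(x)
where Lᵢ(x) = Π_{j≠i} (x - xⱼ)/(xᵢ - xⱼ)

L_0(0.7) = (0.7 - 2)/(-2 - 2) = 0.325000
L_1(0.7) = (0.7 - (-2))/(2 - (-2)) = 0.675000

P(0.7) = 6×L_0(0.7) + 5×L_1(0.7)
P(0.7) = 5.325000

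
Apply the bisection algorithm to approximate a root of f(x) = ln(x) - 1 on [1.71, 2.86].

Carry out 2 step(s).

f(x) = ln(x) - 1
Initial interval: [1.71, 2.86]

Iteration 1:
  c_1 = (1.710000 + 2.860000)/2 = 2.285000
  f(c_1) = f(2.285000) = -0.173634
  f(a) × f(c) ≥ 0, new interval: [2.285000, 2.860000]
Iteration 2:
  c_2 = (2.285000 + 2.860000)/2 = 2.572500
  f(c_2) = f(2.572500) = -0.055122
  f(a) × f(c) ≥ 0, new interval: [2.572500, 2.860000]

After 2 iteration(s), the approximation is c_2 = 2.572500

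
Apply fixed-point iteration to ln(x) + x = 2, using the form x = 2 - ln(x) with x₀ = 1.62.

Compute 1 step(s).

Equation: ln(x) + x = 2
Fixed-point form: x = 2 - ln(x)
x₀ = 1.62

x_1 = g(1.620000) = 1.517574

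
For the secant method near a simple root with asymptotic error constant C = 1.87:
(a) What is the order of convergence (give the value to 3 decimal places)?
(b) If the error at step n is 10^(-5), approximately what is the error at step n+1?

(a) Secant method has superlinear convergence with order φ = (1+√5)/2 ≈ 1.618.
    This means |e_{n+1}| ≈ C|e_n|^1.618.

(b) With |e_n| = 10^(-5) and C = 1.87:
    |e_{n+1}| ≈ 1.87 × (10^(-5))^1.618 = 1.87 × 10^(-8.09)

(a) ≈ 1.618 (golden ratio); (b) |e_{n+1}| ≈ 1.519e-08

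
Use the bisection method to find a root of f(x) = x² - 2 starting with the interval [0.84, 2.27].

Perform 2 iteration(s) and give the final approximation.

f(x) = x² - 2
Initial interval: [0.84, 2.27]

Iteration 1:
  c_1 = (0.840000 + 2.270000)/2 = 1.555000
  f(c_1) = f(1.555000) = 0.418025
  f(a) × f(c) < 0, new interval: [0.840000, 1.555000]
Iteration 2:
  c_2 = (0.840000 + 1.555000)/2 = 1.197500
  f(c_2) = f(1.197500) = -0.565994
  f(a) × f(c) ≥ 0, new interval: [1.197500, 1.555000]

After 2 iteration(s), the approximation is c_2 = 1.197500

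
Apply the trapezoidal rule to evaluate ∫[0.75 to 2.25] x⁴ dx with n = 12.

f(x) = x⁴
a = 0.75, b = 2.25, n = 12
h = (b - a)/n = 0.125000

Trapezoidal rule: (h/2)[f(x₀) + 2f(x₁) + 2f(x₂) + ... + f(xₙ)]

x_0 = 0.7500, f(x_0) = 0.316406, coefficient = 1
x_1 = 0.8750, f(x_1) = 0.586182, coefficient = 2
x_2 = 1.0000, f(x_2) = 1.000000, coefficient = 2
x_3 = 1.1250, f(x_3) = 1.601807, coefficient = 2
x_4 = 1.2500, f(x_4) = 2.441406, coefficient = 2
x_5 = 1.3750, f(x_5) = 3.574463, coefficient = 2
x_6 = 1.5000, f(x_6) = 5.062500, coefficient = 2
x_7 = 1.6250, f(x_7) = 6.972900, coefficient = 2
x_8 = 1.7500, f(x_8) = 9.378906, coefficient = 2
x_9 = 1.8750, f(x_9) = 12.359619, coefficient = 2
x_10 = 2.0000, f(x_10) = 16.000000, coefficient = 2
x_11 = 2.1250, f(x_11) = 20.390869, coefficient = 2
x_12 = 2.2500, f(x_12) = 25.628906, coefficient = 1

I ≈ (0.125000/2) × 184.682617 = 11.542664
Exact value: 11.485547
Error: 0.057117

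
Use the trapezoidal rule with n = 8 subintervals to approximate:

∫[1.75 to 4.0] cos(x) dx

f(x) = cos(x)
a = 1.75, b = 4.0, n = 8
h = (b - a)/n = 0.281250

Trapezoidal rule: (h/2)[f(x₀) + 2f(x₁) + 2f(x₂) + ... + f(xₙ)]

x_0 = 1.7500, f(x_0) = -0.178246, coefficient = 1
x_1 = 2.0312, f(x_1) = -0.444355, coefficient = 2
x_2 = 2.3125, f(x_2) = -0.675545, coefficient = 2
x_3 = 2.5938, f(x_3) = -0.853650, coefficient = 2
x_4 = 2.8750, f(x_4) = -0.964674, coefficient = 2
x_5 = 3.1562, f(x_5) = -0.999893, coefficient = 2
x_6 = 3.4375, f(x_6) = -0.956538, coefficient = 2
x_7 = 3.7188, f(x_7) = -0.838017, coefficient = 2
x_8 = 4.0000, f(x_8) = -0.653644, coefficient = 1

I ≈ (0.281250/2) × -12.297233 = -1.729298
Exact value: -1.740788
Error: 0.011490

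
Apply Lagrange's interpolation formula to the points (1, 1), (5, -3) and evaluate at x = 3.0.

Lagrange interpolation formula:
P(x) = Σ yᵢ × Lᵢ(x)
where Lᵢ(x) = Π_{j≠i} (x - xⱼ)/(xᵢ - xⱼ)

L_0(3.0) = (3.0 - 5)/(1 - 5) = 0.500000
L_1(3.0) = (3.0 - 1)/(5 - 1) = 0.500000

P(3.0) = 1×L_0(3.0) + (-3)×L_1(3.0)
P(3.0) = -1.000000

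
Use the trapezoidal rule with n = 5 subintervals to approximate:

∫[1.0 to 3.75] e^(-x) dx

f(x) = e^(-x)
a = 1.0, b = 3.75, n = 5
h = (b - a)/n = 0.550000

Trapezoidal rule: (h/2)[f(x₀) + 2f(x₁) + 2f(x₂) + ... + f(xₙ)]

x_0 = 1.0000, f(x_0) = 0.367879, coefficient = 1
x_1 = 1.5500, f(x_1) = 0.212248, coefficient = 2
x_2 = 2.1000, f(x_2) = 0.122456, coefficient = 2
x_3 = 2.6500, f(x_3) = 0.070651, coefficient = 2
x_4 = 3.2000, f(x_4) = 0.040762, coefficient = 2
x_5 = 3.7500, f(x_5) = 0.023518, coefficient = 1

I ≈ (0.550000/2) × 1.283633 = 0.352999
Exact value: 0.344362
Error: 0.008637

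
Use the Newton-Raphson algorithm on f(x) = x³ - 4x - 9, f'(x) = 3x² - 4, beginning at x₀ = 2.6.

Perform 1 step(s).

f(x) = x³ - 4x - 9
f'(x) = 3x² - 4
x₀ = 2.6

Newton-Raphson formula: x_{n+1} = x_n - f(x_n)/f'(x_n)

Iteration 1:
  f(2.600000) = -1.824000
  f'(2.600000) = 16.280000
  x_1 = 2.600000 - (-1.824000)/16.280000 = 2.712039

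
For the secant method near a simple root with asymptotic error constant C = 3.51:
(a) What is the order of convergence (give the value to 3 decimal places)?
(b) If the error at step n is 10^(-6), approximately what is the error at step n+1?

(a) Secant method has superlinear convergence with order φ = (1+√5)/2 ≈ 1.618.
    This means |e_{n+1}| ≈ C|e_n|^1.618.

(b) With |e_n| = 10^(-6) and C = 3.51:
    |e_{n+1}| ≈ 3.51 × (10^(-6))^1.618 = 3.51 × 10^(-9.71)

(a) ≈ 1.618 (golden ratio); (b) |e_{n+1}| ≈ 6.872e-10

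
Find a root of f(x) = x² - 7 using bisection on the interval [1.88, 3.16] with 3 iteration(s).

f(x) = x² - 7
Initial interval: [1.88, 3.16]

Iteration 1:
  c_1 = (1.880000 + 3.160000)/2 = 2.520000
  f(c_1) = f(2.520000) = -0.649600
  f(a) × f(c) ≥ 0, new interval: [2.520000, 3.160000]
Iteration 2:
  c_2 = (2.520000 + 3.160000)/2 = 2.840000
  f(c_2) = f(2.840000) = 1.065600
  f(a) × f(c) < 0, new interval: [2.520000, 2.840000]
Iteration 3:
  c_3 = (2.520000 + 2.840000)/2 = 2.680000
  f(c_3) = f(2.680000) = 0.182400
  f(a) × f(c) < 0, new interval: [2.520000, 2.680000]

After 3 iteration(s), the approximation is c_3 = 2.680000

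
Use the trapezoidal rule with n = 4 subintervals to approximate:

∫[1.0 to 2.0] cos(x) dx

f(x) = cos(x)
a = 1.0, b = 2.0, n = 4
h = (b - a)/n = 0.250000

Trapezoidal rule: (h/2)[f(x₀) + 2f(x₁) + 2f(x₂) + ... + f(xₙ)]

x_0 = 1.0000, f(x_0) = 0.540302, coefficient = 1
x_1 = 1.2500, f(x_1) = 0.315322, coefficient = 2
x_2 = 1.5000, f(x_2) = 0.070737, coefficient = 2
x_3 = 1.7500, f(x_3) = -0.178246, coefficient = 2
x_4 = 2.0000, f(x_4) = -0.416147, coefficient = 1

I ≈ (0.250000/2) × 0.539782 = 0.067473
Exact value: 0.067826
Error: 0.000354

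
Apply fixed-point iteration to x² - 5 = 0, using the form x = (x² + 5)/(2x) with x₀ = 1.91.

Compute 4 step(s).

Equation: x² - 5 = 0
Fixed-point form: x = (x² + 5)/(2x)
x₀ = 1.91

x_1 = g(1.910000) = 2.263901
x_2 = g(2.263901) = 2.236239
x_3 = g(2.236239) = 2.236068
x_4 = g(2.236068) = 2.236068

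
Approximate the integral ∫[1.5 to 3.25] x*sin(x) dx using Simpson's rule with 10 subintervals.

f(x) = x*sin(x)
a = 1.5, b = 3.25, n = 10
h = (b - a)/n = 0.175000

Simpson's rule: (h/3)[f(x₀) + 4f(x₁) + 2f(x₂) + ... + f(xₙ)]

x_0 = 1.5000, f(x_0) = 1.496242, coefficient = 1
x_1 = 1.6750, f(x_1) = 1.665914, coefficient = 4
x_2 = 1.8500, f(x_2) = 1.778359, coefficient = 2
x_3 = 2.0250, f(x_3) = 1.819687, coefficient = 4
x_4 = 2.2000, f(x_4) = 1.778692, coefficient = 2
x_5 = 2.3750, f(x_5) = 1.647502, coefficient = 4
x_6 = 2.5500, f(x_6) = 1.422093, coefficient = 2
x_7 = 2.7250, f(x_7) = 1.102663, coefficient = 4
x_8 = 2.9000, f(x_8) = 0.693823, coefficient = 2
x_9 = 3.0750, f(x_9) = 0.204621, coefficient = 4
x_10 = 3.2500, f(x_10) = -0.351634, coefficient = 1

I ≈ (0.175000/3) × 38.252091 = 2.231372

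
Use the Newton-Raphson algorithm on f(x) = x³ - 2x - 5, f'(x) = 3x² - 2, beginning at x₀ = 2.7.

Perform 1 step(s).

f(x) = x³ - 2x - 5
f'(x) = 3x² - 2
x₀ = 2.7

Newton-Raphson formula: x_{n+1} = x_n - f(x_n)/f'(x_n)

Iteration 1:
  f(2.700000) = 9.283000
  f'(2.700000) = 19.870000
  x_1 = 2.700000 - 9.283000/19.870000 = 2.232813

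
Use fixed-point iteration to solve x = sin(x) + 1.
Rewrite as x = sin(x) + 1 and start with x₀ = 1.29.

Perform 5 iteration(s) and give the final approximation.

Equation: x = sin(x) + 1
Fixed-point form: x = sin(x) + 1
x₀ = 1.29

x_1 = g(1.290000) = 1.960835
x_2 = g(1.960835) = 1.924894
x_3 = g(1.924894) = 1.937960
x_4 = g(1.937960) = 1.933349
x_5 = g(1.933349) = 1.934994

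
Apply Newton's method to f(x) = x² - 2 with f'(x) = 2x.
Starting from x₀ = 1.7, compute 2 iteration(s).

f(x) = x² - 2
f'(x) = 2x
x₀ = 1.7

Newton-Raphson formula: x_{n+1} = x_n - f(x_n)/f'(x_n)

Iteration 1:
  f(1.700000) = 0.890000
  f'(1.700000) = 3.400000
  x_1 = 1.700000 - 0.890000/3.400000 = 1.438235
Iteration 2:
  f(1.438235) = 0.068521
  f'(1.438235) = 2.876471
  x_2 = 1.438235 - 0.068521/2.876471 = 1.414414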